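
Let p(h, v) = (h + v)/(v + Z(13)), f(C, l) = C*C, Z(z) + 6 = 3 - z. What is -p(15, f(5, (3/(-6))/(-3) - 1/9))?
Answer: -40/9 ≈ -4.4444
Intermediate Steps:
Z(z) = -3 - z (Z(z) = -6 + (3 - z) = -3 - z)
f(C, l) = C²
p(h, v) = (h + v)/(-16 + v) (p(h, v) = (h + v)/(v + (-3 - 1*13)) = (h + v)/(v + (-3 - 13)) = (h + v)/(v - 16) = (h + v)/(-16 + v))
-p(15, f(5, (3/(-6))/(-3) - 1/9)) = -(15 + 5²)/(-16 + 5²) = -(15 + 25)/(-16 + 25) = -40/9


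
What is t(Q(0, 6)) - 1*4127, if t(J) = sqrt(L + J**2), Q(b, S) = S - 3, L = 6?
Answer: -4127 + sqrt(15) ≈ -4123.1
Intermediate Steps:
Q(b, S) = -3 + S
t(J) = sqrt(6 + J**2)
t(Q(0, 6)) - 1*4127 = sqrt(6 + (-3 + 6)**2) - 1*4127 = sqrt(6 + 3**2) - 4127 = sqrt(6 + 9) - 4127 = sqrt(15) - 4127 = -4127 + sqrt(15)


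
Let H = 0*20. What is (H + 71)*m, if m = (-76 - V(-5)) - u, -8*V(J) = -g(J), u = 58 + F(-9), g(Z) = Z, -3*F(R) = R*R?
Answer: -60421/8 ≈ -7552.6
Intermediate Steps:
H = 0
F(R) = -R**2/3 (F(R) = -R*R/3 = -R**2/3)
u = 31 (u = 58 - 1/3*(-9)**2 = 58 - 1/3*81 = 58 - 27 = 31)
V(J) = J/8 (V(J) = -(-1)*J/8 = J/8)
m = -851/8 (m = (-76 - (-5)/8) - 1*31 = (-76 - 1*(-5/8)) - 31 = (-76 + 5/8) - 31 = -603/8 - 31 = -851/8 ≈ -106.38)
(H + 71)*m = (0 + 71)*(-851/8) = 71*(-851/8) = -60421/8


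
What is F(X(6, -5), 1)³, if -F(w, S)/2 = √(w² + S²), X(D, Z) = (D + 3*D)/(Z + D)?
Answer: -4616*√577 ≈ -1.1088e+5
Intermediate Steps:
X(D, Z) = 4*D/(D + Z) (X(D, Z) = (4*D)/(D + Z) = 4*D/(D + Z))
F(w, S) = -2*√(S² + w²) (F(w, S) = -2*√(w² + S²) = -2*√(S² + w²))
F(X(6, -5), 1)³ = (-2*√(1² + (4*6/(6 - 5))²))³ = (-2*√(1 + (4*6/1)²))³ = (-2*√(1 + (4*6*1)²))³ = (-2*√(1 + 24²))³ = (-2*√(1 + 576))³ = (-2*√577)³ = -4616*√577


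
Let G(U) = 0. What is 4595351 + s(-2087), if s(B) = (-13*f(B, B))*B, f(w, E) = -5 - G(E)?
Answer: 4459696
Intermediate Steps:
f(w, E) = -5 (f(w, E) = -5 - 1*0 = -5 + 0 = -5)
s(B) = 65*B (s(B) = (-13*(-5))*B = 65*B)
4595351 + s(-2087) = 4595351 + 65*(-2087) = 4595351 - 135655 = 4459696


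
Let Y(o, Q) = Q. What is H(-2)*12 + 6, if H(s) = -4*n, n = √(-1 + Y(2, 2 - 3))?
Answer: 6 - 48*I*√2 ≈ 6.0 - 67.882*I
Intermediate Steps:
n = I*√2 (n = √(-1 + (2 - 3)) = √(-1 - 1) = √(-2) = I*√2 ≈ 1.4142*I)
H(s) = -4*I*√2
H(-2)*12 + 6 = -4*I*√2*12 + 6 = -48*I*√2 + 6 = 6 - 48*I*√2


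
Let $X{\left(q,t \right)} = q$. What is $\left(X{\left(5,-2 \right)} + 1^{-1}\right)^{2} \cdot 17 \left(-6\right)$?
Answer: $-3672$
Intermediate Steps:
$\left(X{\left(5,-2 \right)} + 1^{-1}\right)^{2} \cdot 17 \left(-6\right) = \left(5 + 1^{-1}\right)^{2} \cdot 17 \left(-6\right) = \left(5 + 1\right)^{2} \left(-102\right) = 6^{2} \left(-102\right) = 36 \left(-102\right) = -3672$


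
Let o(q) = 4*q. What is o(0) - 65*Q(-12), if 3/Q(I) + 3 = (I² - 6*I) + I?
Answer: -65/67 ≈ -0.97015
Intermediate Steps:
Q(I) = 3/(-3 + I² - 5*I) (Q(I) = 3/(-3 + ((I² - 6*I) + I)) = 3/(-3 + (I² - 5*I)) = 3/(-3 + I² - 5*I))
o(0) - 65*Q(-12) = 4*0 - 195/(-3 + (-12)² - 5*(-12)) = 0 - 195/(-3 + 144 + 60) = 0 - 195/201 = 0 - 65*1/67 = 0 - 65/67 = -65/67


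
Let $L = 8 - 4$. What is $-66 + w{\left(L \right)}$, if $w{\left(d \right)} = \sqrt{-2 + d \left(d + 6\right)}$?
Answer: $-66 + \sqrt{38} \approx -59.836$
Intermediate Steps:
$L = 4$
$w{\left(d \right)} = \sqrt{-2 + d \left(6 + d\right)}$
$-66 + w{\left(L \right)} = -66 + \sqrt{-2 + 4^{2} + 6 \cdot 4} = -66 + \sqrt{-2 + 16 + 24} = -66 + \sqrt{38}$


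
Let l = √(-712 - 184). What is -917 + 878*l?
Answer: -917 + 7024*I*√14 ≈ -917.0 + 26281.0*I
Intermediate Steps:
l = 8*I*√14 (l = √(-896) = 8*I*√14 ≈ 29.933*I)
-917 + 878*l = -917 + 878*(8*I*√14) = -917 + 7024*I*√14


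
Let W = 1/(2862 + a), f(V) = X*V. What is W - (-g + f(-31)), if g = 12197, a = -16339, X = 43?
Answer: 182343809/13477 ≈ 13530.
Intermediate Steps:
f(V) = 43*V
W = -1/13477 (W = 1/(2862 - 16339) = 1/(-13477) = -1/13477 ≈ -7.4200e-5)
W - (-g + f(-31)) = -1/13477 - (-1*12197 + 43*(-31)) = -1/13477 - (-12197 - 1333) = -1/13477 - 1*(-13530) = -1/13477 + 13530 = 182343809/13477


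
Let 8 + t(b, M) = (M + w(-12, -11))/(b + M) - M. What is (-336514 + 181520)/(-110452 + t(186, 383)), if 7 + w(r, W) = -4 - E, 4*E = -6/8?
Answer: 1411065376/1009108717 ≈ 1.3983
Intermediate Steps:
E = -3/16 (E = (-6/8)/4 = (-6*1/8)/4 = (1/4)*(-3/4) = -3/16 ≈ -0.18750)
w(r, W) = -173/16 (w(r, W) = -7 + (-4 - 1*(-3/16)) = -7 + (-4 + 3/16) = -7 - 61/16 = -173/16)
t(b, M) = -8 - M + (-173/16 + M)/(M + b) (t(b, M) = -8 + ((M - 173/16)/(b + M) - M) = -8 + ((-173/16 + M)/(M + b) - M) = -8 + (-M + (-173/16 + M)/(M + b)) = -8 - M + (-173/16 + M)/(M + b))
(-336514 + 181520)/(-110452 + t(186, 383)) = (-336514 + 181520)/(-110452 + (-173/16 - 1*383**2 - 8*186 - 7*383 - 1*383*186)/(383 + 186)) = -154994/(-110452 + (-173/16 - 1*146689 - 1488 - 2681 - 71238)/569) = -154994/(-110452 + (-173/16 - 146689 - 1488 - 2681 - 71238)/569) = -154994/(-110452 + (1/569)*(-3553709/16)) = -154994/(-110452 - 3553709/9104) = -154994/(-1009108717/9104) = -154994*(-9104/1009108717) = 1411065376/1009108717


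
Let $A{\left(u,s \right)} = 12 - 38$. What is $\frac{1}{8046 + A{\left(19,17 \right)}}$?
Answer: $\frac{1}{8020} \approx 0.00012469$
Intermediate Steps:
$A{\left(u,s \right)} = -26$ ($A{\left(u,s \right)} = 12 - 38 = -26$)
$\frac{1}{8046 + A{\left(19,17 \right)}} = \frac{1}{8046 - 26} = \frac{1}{8020}$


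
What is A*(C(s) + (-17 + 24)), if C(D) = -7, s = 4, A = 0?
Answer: 0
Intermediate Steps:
A*(C(s) + (-17 + 24)) = 0*(-7 + (-17 + 24)) = 0*(-7 + 7) = 0*0 = 0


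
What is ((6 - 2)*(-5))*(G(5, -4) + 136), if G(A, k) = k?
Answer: -2640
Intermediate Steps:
((6 - 2)*(-5))*(G(5, -4) + 136) = ((6 - 2)*(-5))*(-4 + 136) = (4*(-5))*132 = -20*132 = -2640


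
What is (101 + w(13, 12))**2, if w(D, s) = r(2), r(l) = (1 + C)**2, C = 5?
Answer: 18769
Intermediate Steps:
r(l) = 36 (r(l) = (1 + 5)**2 = 6**2 = 36)
w(D, s) = 36
(101 + w(13, 12))**2 = (101 + 36)**2 = 137**2 = 18769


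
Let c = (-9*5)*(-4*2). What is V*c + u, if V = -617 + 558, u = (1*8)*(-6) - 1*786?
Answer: -22074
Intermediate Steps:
c = 360 (c = -45*(-8) = 360)
u = -834 (u = 8*(-6) - 786 = -48 - 786 = -834)
V = -59
V*c + u = -59*360 - 834 = -21240 - 834 = -22074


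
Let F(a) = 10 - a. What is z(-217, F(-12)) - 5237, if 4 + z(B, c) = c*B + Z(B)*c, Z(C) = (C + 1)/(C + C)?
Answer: -2170879/217 ≈ -10004.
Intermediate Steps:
Z(C) = (1 + C)/(2*C) (Z(C) = (1 + C)/((2*C)) = (1 + C)*(1/(2*C)) = (1 + C)/(2*C))
z(B, c) = -4 + B*c + c*(1 + B)/(2*B) (z(B, c) = -4 + (c*B + ((1 + B)/(2*B))*c) = -4 + (B*c + c*(1 + B)/(2*B)) = -4 + B*c + c*(1 + B)/(2*B))
z(-217, F(-12)) - 5237 = (-4 + (10 - 1*(-12))/2 - 217*(10 - 1*(-12)) + (½)*(10 - 1*(-12))/(-217)) - 5237 = (-4 + (10 + 12)/2 - 217*(10 + 12) + (½)*(10 + 12)*(-1/217)) - 5237 = (-4 + (½)*22 - 217*22 + (½)*22*(-1/217)) - 5237 = (-4 + 11 - 4774 - 11/217) - 5237 = -1034450/217 - 5237 = -2170879/217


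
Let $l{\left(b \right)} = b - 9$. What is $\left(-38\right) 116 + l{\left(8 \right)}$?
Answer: $-4409$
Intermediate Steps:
$l{\left(b \right)} = -9 + b$
$\left(-38\right) 116 + l{\left(8 \right)} = \left(-38\right) 116 + \left(-9 + 8\right) = -4408 - 1 = -4409$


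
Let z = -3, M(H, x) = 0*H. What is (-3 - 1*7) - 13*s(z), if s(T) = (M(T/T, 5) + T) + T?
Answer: 68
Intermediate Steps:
M(H, x) = 0
s(T) = 2*T (s(T) = (0 + T) + T = T + T = 2*T)
(-3 - 1*7) - 13*s(z) = (-3 - 1*7) - 26*(-3) = (-3 - 7) - 13*(-6) = -10 + 78 = 68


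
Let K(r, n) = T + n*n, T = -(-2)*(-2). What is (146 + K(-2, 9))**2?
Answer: 49729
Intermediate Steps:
T = -4 (T = -1*4 = -4)
K(r, n) = -4 + n**2 (K(r, n) = -4 + n*n = -4 + n**2)
(146 + K(-2, 9))**2 = (146 + (-4 + 9**2))**2 = (146 + (-4 + 81))**2 = (146 + 77)**2 = 223**2 = 49729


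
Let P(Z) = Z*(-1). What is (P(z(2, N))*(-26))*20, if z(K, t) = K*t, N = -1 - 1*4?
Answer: -5200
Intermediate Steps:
N = -5 (N = -1 - 4 = -5)
P(Z) = -Z
(P(z(2, N))*(-26))*20 = (-2*(-5)*(-26))*20 = (-1*(-10)*(-26))*20 = (10*(-26))*20 = -260*20 = -5200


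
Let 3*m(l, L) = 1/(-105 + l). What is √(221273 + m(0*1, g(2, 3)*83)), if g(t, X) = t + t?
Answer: √2439534790/105 ≈ 470.40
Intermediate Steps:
g(t, X) = 2*t
m(l, L) = 1/(3*(-105 + l))
√(221273 + m(0*1, g(2, 3)*83)) = √(221273 + 1/(3*(-105 + 0*1))) = √(221273 + 1/(3*(-105 + 0))) = √(221273 + (⅓)/(-105)) = √(221273 + (⅓)*(-1/105)) = √(221273 - 1/315) = √(69700994/315) = √2439534790/105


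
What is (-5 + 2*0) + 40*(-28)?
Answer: -1125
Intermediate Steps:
(-5 + 2*0) + 40*(-28) = (-5 + 0) - 1120 = -5 - 1120 = -1125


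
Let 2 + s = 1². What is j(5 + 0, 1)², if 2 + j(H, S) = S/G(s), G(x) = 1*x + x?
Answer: 25/4 ≈ 6.2500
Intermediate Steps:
s = -1 (s = -2 + 1² = -2 + 1 = -1)
G(x) = 2*x (G(x) = x + x = 2*x)
j(H, S) = -2 - S/2 (j(H, S) = -2 + S/((2*(-1))) = -2 + S/(-2) = -2 + S*(-½) = -2 - S/2)
j(5 + 0, 1)² = (-2 - ½*1)² = (-2 - ½)² = (-5/2)² = 25/4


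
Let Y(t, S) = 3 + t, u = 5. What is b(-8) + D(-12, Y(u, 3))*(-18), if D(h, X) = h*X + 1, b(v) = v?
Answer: 1702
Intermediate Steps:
D(h, X) = 1 + X*h (D(h, X) = X*h + 1 = 1 + X*h)
b(-8) + D(-12, Y(u, 3))*(-18) = -8 + (1 + (3 + 5)*(-12))*(-18) = -8 + (1 + 8*(-12))*(-18) = -8 + (1 - 96)*(-18) = -8 - 95*(-18) = -8 + 1710 = 1702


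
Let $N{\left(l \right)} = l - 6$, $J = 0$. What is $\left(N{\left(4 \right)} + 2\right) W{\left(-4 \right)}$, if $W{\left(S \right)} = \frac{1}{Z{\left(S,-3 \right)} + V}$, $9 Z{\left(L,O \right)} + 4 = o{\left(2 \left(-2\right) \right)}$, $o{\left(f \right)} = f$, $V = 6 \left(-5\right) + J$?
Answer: $0$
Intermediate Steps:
$V = -30$ ($V = 6 \left(-5\right) + 0 = -30 + 0 = -30$)
$N{\left(l \right)} = -6 + l$ ($N{\left(l \right)} = l - 6 = -6 + l$)
$Z{\left(L,O \right)} = - \frac{8}{9}$ ($Z{\left(L,O \right)} = - \frac{4}{9} + \frac{2 \left(-2\right)}{9} = - \frac{4}{9} + \frac{1}{9} \left(-4\right) = - \frac{4}{9} - \frac{4}{9} = - \frac{8}{9}$)
$W{\left(S \right)} = - \frac{9}{278}$ ($W{\left(S \right)} = \frac{1}{- \frac{8}{9} - 30} = \frac{1}{- \frac{278}{9}} = - \frac{9}{278}$)
$\left(N{\left(4 \right)} + 2\right) W{\left(-4 \right)} = \left(\left(-6 + 4\right) + 2\right) \left(- \frac{9}{278}\right) = \left(-2 + 2\right) \left(- \frac{9}{278}\right) = 0 \left(- \frac{9}{278}\right) = 0$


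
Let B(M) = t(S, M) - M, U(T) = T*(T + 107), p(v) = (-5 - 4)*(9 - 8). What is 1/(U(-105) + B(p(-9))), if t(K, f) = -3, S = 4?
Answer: -1/204 ≈ -0.0049020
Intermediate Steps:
p(v) = -9 (p(v) = -9*1 = -9)
U(T) = T*(107 + T)
B(M) = -3 - M
1/(U(-105) + B(p(-9))) = 1/(-105*(107 - 105) + (-3 - 1*(-9))) = 1/(-105*2 + (-3 + 9)) = 1/(-210 + 6) = 1/(-204) = -1/204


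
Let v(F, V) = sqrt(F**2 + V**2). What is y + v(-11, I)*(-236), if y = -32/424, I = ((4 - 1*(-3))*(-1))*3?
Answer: -4/53 - 236*sqrt(562) ≈ -5594.8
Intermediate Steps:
I = -21 (I = ((4 + 3)*(-1))*3 = (7*(-1))*3 = -7*3 = -21)
y = -4/53 (y = -32*1/424 = -4/53 ≈ -0.075472)
y + v(-11, I)*(-236) = -4/53 + sqrt((-11)**2 + (-21)**2)*(-236) = -4/53 + sqrt(121 + 441)*(-236) = -4/53 + sqrt(562)*(-236) = -4/53 - 236*sqrt(562)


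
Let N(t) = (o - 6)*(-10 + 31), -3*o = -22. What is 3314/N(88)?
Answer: 1657/14 ≈ 118.36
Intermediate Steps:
o = 22/3 (o = -⅓*(-22) = 22/3 ≈ 7.3333)
N(t) = 28 (N(t) = (22/3 - 6)*(-10 + 31) = (4/3)*21 = 28)
3314/N(88) = 3314/28 = 3314*(1/28) = 1657/14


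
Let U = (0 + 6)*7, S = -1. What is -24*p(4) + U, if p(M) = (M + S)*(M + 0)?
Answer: -246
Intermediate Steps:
p(M) = M*(-1 + M) (p(M) = (M - 1)*(M + 0) = (-1 + M)*M = M*(-1 + M))
U = 42 (U = 6*7 = 42)
-24*p(4) + U = -96*(-1 + 4) + 42 = -96*3 + 42 = -24*12 + 42 = -288 + 42 = -246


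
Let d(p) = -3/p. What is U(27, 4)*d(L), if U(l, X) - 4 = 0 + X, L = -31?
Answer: 24/31 ≈ 0.77419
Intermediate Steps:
U(l, X) = 4 + X (U(l, X) = 4 + (0 + X) = 4 + X)
U(27, 4)*d(L) = (4 + 4)*(-3/(-31)) = 8*(-3*(-1/31)) = 8*(3/31) = 24/31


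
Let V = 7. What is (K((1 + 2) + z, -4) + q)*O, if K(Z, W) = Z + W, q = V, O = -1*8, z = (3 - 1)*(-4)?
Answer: 16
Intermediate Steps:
z = -8 (z = 2*(-4) = -8)
O = -8
q = 7
K(Z, W) = W + Z
(K((1 + 2) + z, -4) + q)*O = ((-4 + ((1 + 2) - 8)) + 7)*(-8) = ((-4 + (3 - 8)) + 7)*(-8) = ((-4 - 5) + 7)*(-8) = (-9 + 7)*(-8) = -2*(-8) = 16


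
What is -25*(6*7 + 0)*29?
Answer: -30450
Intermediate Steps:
-25*(6*7 + 0)*29 = -25*(42 + 0)*29 = -25*42*29 = -1050*29 = -30450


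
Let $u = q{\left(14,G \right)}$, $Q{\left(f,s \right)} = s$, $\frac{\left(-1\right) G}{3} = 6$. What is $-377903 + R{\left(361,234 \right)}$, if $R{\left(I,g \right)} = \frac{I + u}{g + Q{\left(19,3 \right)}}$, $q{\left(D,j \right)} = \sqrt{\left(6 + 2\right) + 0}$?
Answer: $- \frac{89562650}{237} + \frac{2 \sqrt{2}}{237} \approx -3.779 \cdot 10^{5}$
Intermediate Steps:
$G = -18$ ($G = \left(-3\right) 6 = -18$)
$q{\left(D,j \right)} = 2 \sqrt{2}$ ($q{\left(D,j \right)} = \sqrt{8 + 0} = \sqrt{8} = 2 \sqrt{2}$)
$u = 2 \sqrt{2} \approx 2.8284$
$R{\left(I,g \right)} = \frac{I + 2 \sqrt{2}}{3 + g}$ ($R{\left(I,g \right)} = \frac{I + 2 \sqrt{2}}{g + 3} = \frac{I + 2 \sqrt{2}}{3 + g}$)
$-377903 + R{\left(361,234 \right)} = -377903 + \frac{361 + 2 \sqrt{2}}{3 + 234} = -377903 + \frac{361 + 2 \sqrt{2}}{237} = -377903 + \left(\frac{361}{237} + \frac{2 \sqrt{2}}{237}\right) = - \frac{89562650}{237} + \frac{2 \sqrt{2}}{237}$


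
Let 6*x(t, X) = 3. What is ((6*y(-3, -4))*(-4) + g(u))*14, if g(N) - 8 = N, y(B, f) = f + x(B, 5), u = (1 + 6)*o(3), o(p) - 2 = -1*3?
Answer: 1190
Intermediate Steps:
o(p) = -1 (o(p) = 2 - 1*3 = 2 - 3 = -1)
x(t, X) = ½ (x(t, X) = (⅙)*3 = ½)
u = -7 (u = (1 + 6)*(-1) = 7*(-1) = -7)
y(B, f) = ½ + f (y(B, f) = f + ½ = ½ + f)
g(N) = 8 + N
((6*y(-3, -4))*(-4) + g(u))*14 = ((6*(½ - 4))*(-4) + (8 - 7))*14 = ((6*(-7/2))*(-4) + 1)*14 = (-21*(-4) + 1)*14 = (84 + 1)*14 = 85*14 = 1190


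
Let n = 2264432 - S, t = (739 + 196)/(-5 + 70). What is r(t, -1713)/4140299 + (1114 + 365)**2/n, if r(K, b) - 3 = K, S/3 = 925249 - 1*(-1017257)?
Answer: -117735771945731/191779138235282 ≈ -0.61391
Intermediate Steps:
S = 5827518 (S = 3*(925249 - 1*(-1017257)) = 3*(925249 + 1017257) = 3*1942506 = 5827518)
t = 187/13 (t = 935/65 = 935*(1/65) = 187/13 ≈ 14.385)
n = -3563086 (n = 2264432 - 1*5827518 = 2264432 - 5827518 = -3563086)
r(K, b) = 3 + K
r(t, -1713)/4140299 + (1114 + 365)**2/n = (3 + 187/13)/4140299 + (1114 + 365)**2/(-3563086) = (226/13)*(1/4140299) + 1479**2*(-1/3563086) = 226/53823887 + 2187441*(-1/3563086) = 226/53823887 - 2187441/3563086 = -117735771945731/191779138235282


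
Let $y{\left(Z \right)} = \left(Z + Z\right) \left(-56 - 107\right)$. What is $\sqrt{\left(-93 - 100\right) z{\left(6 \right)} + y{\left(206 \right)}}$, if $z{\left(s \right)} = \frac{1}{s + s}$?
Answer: $\frac{i \sqrt{2418195}}{6} \approx 259.18 i$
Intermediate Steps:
$z{\left(s \right)} = \frac{1}{2 s}$
$y{\left(Z \right)} = - 326 Z$ ($y{\left(Z \right)} = 2 Z \left(-163\right) = - 326 Z$)
$\sqrt{\left(-93 - 100\right) z{\left(6 \right)} + y{\left(206 \right)}} = \sqrt{\left(-93 - 100\right) \frac{1}{2 \cdot 6} - 67156} = \sqrt{- 193 \cdot \frac{1}{2} \cdot \frac{1}{6} - 67156} = \sqrt{\left(-193\right) \frac{1}{12} - 67156} = \sqrt{- \frac{193}{12} - 67156} = \sqrt{- \frac{806065}{12}} = \frac{i \sqrt{2418195}}{6}$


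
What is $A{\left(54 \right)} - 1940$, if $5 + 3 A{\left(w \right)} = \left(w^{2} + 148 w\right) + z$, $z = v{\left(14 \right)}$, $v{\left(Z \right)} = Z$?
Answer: $1699$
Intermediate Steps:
$z = 14$
$A{\left(w \right)} = 3 + \frac{w^{2}}{3} + \frac{148 w}{3}$ ($A{\left(w \right)} = - \frac{5}{3} + \frac{\left(w^{2} + 148 w\right) + 14}{3} = - \frac{5}{3} + \frac{14 + w^{2} + 148 w}{3} = - \frac{5}{3} + \left(\frac{14}{3} + \frac{w^{2}}{3} + \frac{148 w}{3}\right) = 3 + \frac{w^{2}}{3} + \frac{148 w}{3}$)
$A{\left(54 \right)} - 1940 = \left(3 + \frac{54^{2}}{3} + \frac{148}{3} \cdot 54\right) - 1940 = \left(3 + \frac{1}{3} \cdot 2916 + 2664\right) - 1940 = \left(3 + 972 + 2664\right) - 1940 = 3639 - 1940 = 1699$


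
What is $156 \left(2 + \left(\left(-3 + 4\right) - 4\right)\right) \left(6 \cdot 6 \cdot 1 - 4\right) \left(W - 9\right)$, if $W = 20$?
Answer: $-54912$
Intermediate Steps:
$156 \left(2 + \left(\left(-3 + 4\right) - 4\right)\right) \left(6 \cdot 6 \cdot 1 - 4\right) \left(W - 9\right) = 156 \left(2 + \left(\left(-3 + 4\right) - 4\right)\right) \left(6 \cdot 6 \cdot 1 - 4\right) \left(20 - 9\right) = 156 \left(2 + \left(1 - 4\right)\right) \left(36 \cdot 1 - 4\right) 11 = 156 \left(2 - 3\right) \left(36 - 4\right) 11 = 156 \left(-1\right) 32 \cdot 11 = 156 \left(\left(-32\right) 11\right) = 156 \left(-352\right) = -54912$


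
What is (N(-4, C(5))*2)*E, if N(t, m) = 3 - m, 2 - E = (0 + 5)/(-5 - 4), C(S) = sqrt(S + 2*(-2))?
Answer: 92/9 ≈ 10.222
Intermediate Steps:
C(S) = sqrt(-4 + S) (C(S) = sqrt(S - 4) = sqrt(-4 + S))
E = 23/9 (E = 2 - (0 + 5)/(-5 - 4) = 2 - 5/(-9) = 2 - 5*(-1)/9 = 2 - 1*(-5/9) = 2 + 5/9 = 23/9 ≈ 2.5556)
(N(-4, C(5))*2)*E = ((3 - sqrt(-4 + 5))*2)*(23/9) = ((3 - sqrt(1))*2)*(23/9) = ((3 - 1*1)*2)*(23/9) = ((3 - 1)*2)*(23/9) = (2*2)*(23/9) = 4*(23/9) = 92/9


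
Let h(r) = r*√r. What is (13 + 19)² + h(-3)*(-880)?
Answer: 1024 + 2640*I*√3 ≈ 1024.0 + 4572.6*I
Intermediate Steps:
h(r) = r^(3/2)
(13 + 19)² + h(-3)*(-880) = (13 + 19)² + (-3)^(3/2)*(-880) = 32² - 3*I*√3*(-880) = 1024 + 2640*I*√3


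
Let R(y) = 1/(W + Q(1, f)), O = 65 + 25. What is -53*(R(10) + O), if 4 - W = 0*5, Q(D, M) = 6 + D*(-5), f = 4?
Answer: -23903/5 ≈ -4780.6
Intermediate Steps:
O = 90
Q(D, M) = 6 - 5*D
W = 4 (W = 4 - 0*5 = 4 - 1*0 = 4 + 0 = 4)
R(y) = 1/5 (R(y) = 1/(4 + (6 - 5*1)) = 1/(4 + (6 - 5)) = 1/(4 + 1) = 1/5)
-53*(R(10) + O) = -53*(1/5 + 90) = -53*451/5 = -23903/5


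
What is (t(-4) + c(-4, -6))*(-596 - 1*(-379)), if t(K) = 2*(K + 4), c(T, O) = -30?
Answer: 6510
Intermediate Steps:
t(K) = 8 + 2*K (t(K) = 2*(4 + K) = 8 + 2*K)
(t(-4) + c(-4, -6))*(-596 - 1*(-379)) = ((8 + 2*(-4)) - 30)*(-596 - 1*(-379)) = ((8 - 8) - 30)*(-596 + 379) = (0 - 30)*(-217) = -30*(-217) = 6510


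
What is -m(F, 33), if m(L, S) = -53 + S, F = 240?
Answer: 20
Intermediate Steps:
-m(F, 33) = -(-53 + 33) = -1*(-20) = 20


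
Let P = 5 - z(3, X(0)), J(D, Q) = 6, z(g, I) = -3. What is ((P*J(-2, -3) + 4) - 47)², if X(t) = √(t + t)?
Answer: 25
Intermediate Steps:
X(t) = √2*√t (X(t) = √(2*t) = √2*√t)
P = 8 (P = 5 - 1*(-3) = 5 + 3 = 8)
((P*J(-2, -3) + 4) - 47)² = ((8*6 + 4) - 47)² = ((48 + 4) - 47)² = (52 - 47)² = 5² = 25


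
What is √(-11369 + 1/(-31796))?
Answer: 5*I*√114938955001/15898 ≈ 106.63*I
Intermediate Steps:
√(-11369 + 1/(-31796)) = √(-11369 - 1/31796) = √(-361488725/31796) = 5*I*√114938955001/15898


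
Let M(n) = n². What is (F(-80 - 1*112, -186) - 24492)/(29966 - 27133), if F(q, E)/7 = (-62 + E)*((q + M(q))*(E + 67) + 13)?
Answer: 7575801388/2833 ≈ 2.6741e+6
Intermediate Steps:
F(q, E) = 7*(-62 + E)*(13 + (67 + E)*(q + q²)) (F(q, E) = 7*((-62 + E)*((q + q²)*(E + 67) + 13)) = 7*((-62 + E)*((q + q²)*(67 + E) + 13)) = 7*((-62 + E)*((67 + E)*(q + q²) + 13)) = 7*((-62 + E)*(13 + (67 + E)*(q + q²))) = 7*(-62 + E)*(13 + (67 + E)*(q + q²)))
(F(-80 - 1*112, -186) - 24492)/(29966 - 27133) = ((-5642 - 29078*(-80 - 1*112) - 29078*(-80 - 1*112)² + 91*(-186) + 7*(-80 - 1*112)*(-186)² + 7*(-186)²*(-80 - 1*112)² + 35*(-186)*(-80 - 1*112) + 35*(-186)*(-80 - 1*112)²) - 24492)/(29966 - 27133) = ((-5642 - 29078*(-80 - 112) - 29078*(-80 - 112)² - 16926 + 7*(-80 - 112)*34596 + 7*34596*(-80 - 112)² + 35*(-186)*(-80 - 112) + 35*(-186)*(-80 - 112)²) - 24492)/2833 = ((-5642 - 29078*(-192) - 29078*(-192)² - 16926 + 7*(-192)*34596 + 7*34596*(-192)² + 35*(-186)*(-192) + 35*(-186)*(-192)²) - 24492)*(1/2833) = ((-5642 + 5582976 - 29078*36864 - 16926 - 46497024 + 7*34596*36864 + 1249920 + 35*(-186)*36864) - 24492)*(1/2833) = ((-5642 + 5582976 - 1071931392 - 16926 - 46497024 + 8927428608 + 1249920 - 239984640) - 24492)*(1/2833) = (7575825880 - 24492)*(1/2833) = 7575801388*(1/2833) = 7575801388/2833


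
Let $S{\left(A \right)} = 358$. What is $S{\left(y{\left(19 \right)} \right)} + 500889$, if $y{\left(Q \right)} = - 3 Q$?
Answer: $501247$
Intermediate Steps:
$S{\left(y{\left(19 \right)} \right)} + 500889 = 358 + 500889 = 501247$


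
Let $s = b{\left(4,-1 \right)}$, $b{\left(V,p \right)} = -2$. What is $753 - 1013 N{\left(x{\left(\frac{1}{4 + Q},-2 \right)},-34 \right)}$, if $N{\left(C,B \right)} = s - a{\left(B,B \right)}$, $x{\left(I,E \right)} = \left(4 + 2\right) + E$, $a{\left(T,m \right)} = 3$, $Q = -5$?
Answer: $5818$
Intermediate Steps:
$s = -2$
$x{\left(I,E \right)} = 6 + E$
$N{\left(C,B \right)} = -5$ ($N{\left(C,B \right)} = -2 - 3 = -5$)
$753 - 1013 N{\left(x{\left(\frac{1}{4 + Q},-2 \right)},-34 \right)} = 753 - -5065 = 753 + 5065 = 5818$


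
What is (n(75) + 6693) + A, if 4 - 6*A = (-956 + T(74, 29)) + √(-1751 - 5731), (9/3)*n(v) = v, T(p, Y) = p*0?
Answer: 6878 - I*√7482/6 ≈ 6878.0 - 14.416*I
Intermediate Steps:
T(p, Y) = 0
n(v) = v/3
A = 160 - I*√7482/6 (A = ⅔ - ((-956 + 0) + √(-1751 - 5731))/6 = ⅔ - (-956 + √(-7482))/6 = ⅔ - (-956 + I*√7482)/6 = ⅔ + (478/3 - I*√7482/6) = 160 - I*√7482/6 ≈ 160.0 - 14.416*I)
(n(75) + 6693) + A = ((⅓)*75 + 6693) + (160 - I*√7482/6) = (25 + 6693) + (160 - I*√7482/6) = 6718 + (160 - I*√7482/6) = 6878 - I*√7482/6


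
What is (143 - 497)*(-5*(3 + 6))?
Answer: 15930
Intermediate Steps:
(143 - 497)*(-5*(3 + 6)) = -(-1770)*9 = -354*(-45) = 15930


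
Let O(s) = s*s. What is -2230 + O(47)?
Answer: -21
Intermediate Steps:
O(s) = s**2
-2230 + O(47) = -2230 + 47**2 = -2230 + 2209 = -21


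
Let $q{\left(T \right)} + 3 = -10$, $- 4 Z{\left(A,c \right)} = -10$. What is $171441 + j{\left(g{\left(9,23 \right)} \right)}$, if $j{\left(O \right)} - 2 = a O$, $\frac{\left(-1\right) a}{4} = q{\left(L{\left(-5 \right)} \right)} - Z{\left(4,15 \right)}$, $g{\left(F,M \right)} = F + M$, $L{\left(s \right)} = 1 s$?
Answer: $173427$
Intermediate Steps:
$Z{\left(A,c \right)} = \frac{5}{2}$ ($Z{\left(A,c \right)} = \left(- \frac{1}{4}\right) \left(-10\right) = \frac{5}{2}$)
$L{\left(s \right)} = s$
$q{\left(T \right)} = -13$ ($q{\left(T \right)} = -3 - 10 = -13$)
$a = 62$ ($a = - 4 \left(-13 - \frac{5}{2}\right) = \left(-4\right) \left(- \frac{31}{2}\right) = 62$)
$j{\left(O \right)} = 2 + 62 O$
$171441 + j{\left(g{\left(9,23 \right)} \right)} = 171441 + \left(2 + 62 \left(9 + 23\right)\right) = 171441 + \left(2 + 62 \cdot 32\right) = 171441 + \left(2 + 1984\right) = 171441 + 1986 = 173427$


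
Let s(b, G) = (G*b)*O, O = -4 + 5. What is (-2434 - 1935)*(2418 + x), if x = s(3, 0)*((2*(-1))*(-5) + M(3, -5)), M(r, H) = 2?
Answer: -10564242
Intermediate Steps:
O = 1
s(b, G) = G*b (s(b, G) = (G*b)*1 = G*b)
x = 0 (x = (0*3)*((2*(-1))*(-5) + 2) = 0*(-2*(-5) + 2) = 0*(10 + 2) = 0*12 = 0)
(-2434 - 1935)*(2418 + x) = (-2434 - 1935)*(2418 + 0) = -4369*2418 = -10564242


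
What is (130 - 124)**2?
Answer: 36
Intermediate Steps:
(130 - 124)**2 = 6**2 = 36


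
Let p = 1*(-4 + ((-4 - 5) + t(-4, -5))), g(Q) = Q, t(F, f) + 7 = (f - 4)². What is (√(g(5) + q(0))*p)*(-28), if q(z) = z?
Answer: -1708*√5 ≈ -3819.2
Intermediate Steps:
t(F, f) = -7 + (-4 + f)² (t(F, f) = -7 + (f - 4)² = -7 + (-4 + f)²)
p = 61 (p = 1*(-4 + ((-4 - 5) + (-7 + (-4 - 5)²))) = 1*(-4 + (-9 + (-7 + (-9)²))) = 1*(-4 + (-9 + (-7 + 81))) = 1*(-4 + (-9 + 74)) = 1*(-4 + 65) = 1*61 = 61)
(√(g(5) + q(0))*p)*(-28) = (√(5 + 0)*61)*(-28) = (√5*61)*(-28) = (61*√5)*(-28) = -1708*√5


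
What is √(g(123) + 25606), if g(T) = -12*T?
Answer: √24130 ≈ 155.34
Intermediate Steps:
√(g(123) + 25606) = √(-12*123 + 25606) = √(-1476 + 25606) = √24130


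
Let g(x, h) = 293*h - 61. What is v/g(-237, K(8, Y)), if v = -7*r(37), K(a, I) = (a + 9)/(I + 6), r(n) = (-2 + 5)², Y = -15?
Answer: 81/790 ≈ 0.10253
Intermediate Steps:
r(n) = 9 (r(n) = 3² = 9)
K(a, I) = (9 + a)/(6 + I)
v = -63 (v = -7*9 = -63)
g(x, h) = -61 + 293*h
v/g(-237, K(8, Y)) = -63/(-61 + 293*((9 + 8)/(6 - 15))) = -63/(-61 + 293*(17/(-9))) = -63/(-61 + 293*(-⅑*17)) = -63/(-61 + 293*(-17/9)) = -63/(-61 - 4981/9) = -63/(-5530/9) = -63*(-9/5530) = 81/790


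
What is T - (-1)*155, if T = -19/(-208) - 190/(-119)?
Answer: 3878341/24752 ≈ 156.69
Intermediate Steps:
T = 41781/24752 (T = -19*(-1/208) - 190*(-1/119) = 19/208 + 190/119 = 41781/24752 ≈ 1.6880)
T - (-1)*155 = 41781/24752 - (-1)*155 = 41781/24752 - 1*(-155) = 41781/24752 + 155 = 3878341/24752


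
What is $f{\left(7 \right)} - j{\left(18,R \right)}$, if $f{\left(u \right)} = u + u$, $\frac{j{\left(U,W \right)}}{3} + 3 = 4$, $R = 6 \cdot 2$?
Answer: $11$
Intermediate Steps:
$R = 12$
$j{\left(U,W \right)} = 3$ ($j{\left(U,W \right)} = -9 + 3 \cdot 4 = -9 + 12 = 3$)
$f{\left(u \right)} = 2 u$
$f{\left(7 \right)} - j{\left(18,R \right)} = 2 \cdot 7 - 3 = 14 - 3 = 11$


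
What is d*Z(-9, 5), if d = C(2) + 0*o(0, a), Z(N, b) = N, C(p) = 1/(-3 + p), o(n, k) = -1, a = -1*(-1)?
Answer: 9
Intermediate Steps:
a = 1
d = -1 (d = 1/(-3 + 2) + 0*(-1) = 1/(-1) + 0 = -1 + 0 = -1)
d*Z(-9, 5) = -1*(-9) = 9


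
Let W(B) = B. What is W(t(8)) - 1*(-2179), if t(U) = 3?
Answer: 2182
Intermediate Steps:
W(t(8)) - 1*(-2179) = 3 - 1*(-2179) = 3 + 2179 = 2182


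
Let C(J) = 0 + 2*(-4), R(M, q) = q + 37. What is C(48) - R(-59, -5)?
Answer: -40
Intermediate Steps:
R(M, q) = 37 + q
C(J) = -8 (C(J) = 0 - 8 = -8)
C(48) - R(-59, -5) = -8 - (37 - 5) = -8 - 1*32 = -8 - 32 = -40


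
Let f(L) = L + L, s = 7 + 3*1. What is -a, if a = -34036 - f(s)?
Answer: 34056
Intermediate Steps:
s = 10 (s = 7 + 3 = 10)
f(L) = 2*L
a = -34056 (a = -34036 - 2*10 = -34036 - 1*20 = -34036 - 20 = -34056)
-a = -1*(-34056) = 34056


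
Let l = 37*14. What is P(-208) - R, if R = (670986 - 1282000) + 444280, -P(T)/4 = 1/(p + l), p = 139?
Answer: 109544234/657 ≈ 1.6673e+5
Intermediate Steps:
l = 518
P(T) = -4/657 (P(T) = -4/(139 + 518) = -4/657)
R = -166734 (R = -611014 + 444280 = -166734)
P(-208) - R = -4/657 - 1*(-166734) = -4/657 + 166734 = 109544234/657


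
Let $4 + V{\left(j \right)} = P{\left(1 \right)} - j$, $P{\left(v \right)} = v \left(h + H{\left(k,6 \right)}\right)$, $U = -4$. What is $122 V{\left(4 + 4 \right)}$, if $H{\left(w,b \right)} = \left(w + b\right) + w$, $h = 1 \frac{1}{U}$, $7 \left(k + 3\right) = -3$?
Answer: $- \frac{22387}{14} \approx -1599.1$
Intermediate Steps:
$k = - \frac{24}{7}$ ($k = -3 + \frac{1}{7} \left(-3\right) = -3 - \frac{3}{7} = - \frac{24}{7} \approx -3.4286$)
$h = - \frac{1}{4}$ ($h = 1 \frac{1}{-4} = 1 \left(- \frac{1}{4}\right) = - \frac{1}{4} \approx -0.25$)
$H{\left(w,b \right)} = b + 2 w$ ($H{\left(w,b \right)} = \left(b + w\right) + w = b + 2 w$)
$P{\left(v \right)} = - \frac{31 v}{28}$ ($P{\left(v \right)} = v \left(- \frac{1}{4} + \left(6 + 2 \left(- \frac{24}{7}\right)\right)\right) = v \left(- \frac{1}{4} + \left(6 - \frac{48}{7}\right)\right) = v \left(- \frac{1}{4} - \frac{6}{7}\right) = v \left(- \frac{31}{28}\right) = - \frac{31 v}{28}$)
$V{\left(j \right)} = - \frac{143}{28} - j$ ($V{\left(j \right)} = -4 - \left(\frac{31}{28} + j\right) = - \frac{143}{28} - j$)
$122 V{\left(4 + 4 \right)} = 122 \left(- \frac{143}{28} - \left(4 + 4\right)\right) = 122 \left(- \frac{143}{28} - 8\right) = 122 \left(- \frac{367}{28}\right) = - \frac{22387}{14}$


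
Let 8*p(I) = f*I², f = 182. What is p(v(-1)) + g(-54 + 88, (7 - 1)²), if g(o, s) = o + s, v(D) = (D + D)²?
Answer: 434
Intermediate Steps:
v(D) = 4*D² (v(D) = (2*D)² = 4*D²)
p(I) = 91*I²/4 (p(I) = (182*I²)/8 = 91*I²/4)
p(v(-1)) + g(-54 + 88, (7 - 1)²) = 91*(4*(-1)²)²/4 + ((-54 + 88) + (7 - 1)²) = 91*(4*1)²/4 + (34 + 6²) = (91/4)*4² + (34 + 36) = (91/4)*16 + 70 = 364 + 70 = 434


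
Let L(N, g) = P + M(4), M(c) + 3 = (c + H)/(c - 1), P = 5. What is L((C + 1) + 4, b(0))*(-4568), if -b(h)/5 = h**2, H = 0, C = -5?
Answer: -45680/3 ≈ -15227.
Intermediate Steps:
b(h) = -5*h**2
M(c) = -3 + c/(-1 + c) (M(c) = -3 + (c + 0)/(c - 1) = -3 + c/(-1 + c))
L(N, g) = 10/3 (L(N, g) = 5 + (3 - 2*4)/(-1 + 4) = 5 + (3 - 8)/3 = 5 + (1/3)*(-5) = 5 - 5/3 = 10/3)
L((C + 1) + 4, b(0))*(-4568) = (10/3)*(-4568) = -45680/3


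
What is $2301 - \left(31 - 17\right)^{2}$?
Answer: $2105$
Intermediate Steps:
$2301 - \left(31 - 17\right)^{2} = 2301 - 14^{2} = 2301 - 196 = 2105$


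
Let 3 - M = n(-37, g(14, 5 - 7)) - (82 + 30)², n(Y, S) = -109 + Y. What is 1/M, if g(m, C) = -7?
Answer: 1/12693 ≈ 7.8784e-5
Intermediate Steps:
M = 12693 (M = 3 - ((-109 - 37) - (82 + 30)²) = 3 - (-146 - 1*112²) = 3 - (-146 - 1*12544) = 3 - (-146 - 12544) = 3 - 1*(-12690) = 3 + 12690 = 12693)
1/M = 1/12693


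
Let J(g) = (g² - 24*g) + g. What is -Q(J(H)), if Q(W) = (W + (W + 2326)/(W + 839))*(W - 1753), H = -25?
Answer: 1355030278/2039 ≈ 6.6456e+5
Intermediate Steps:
J(g) = g² - 23*g
Q(W) = (-1753 + W)*(W + (2326 + W)/(839 + W)) (Q(W) = (W + (2326 + W)/(839 + W))*(-1753 + W) = (-1753 + W)*(W + (2326 + W)/(839 + W)))
-Q(J(H)) = -(-4077478 + (-25*(-23 - 25))³ - (-36754850)*(-23 - 25) - 913*625*(-23 - 25)²)/(839 - 25*(-23 - 25)) = -(-4077478 + (-25*(-48))³ - (-36754850)*(-48) - 913*(-25*(-48))²)/(839 - 25*(-48)) = -(-4077478 + 1200³ - 1470194*1200 - 913*1200²)/(839 + 1200) = -(-4077478 + 1728000000 - 1764232800 - 913*1440000)/2039 = -(-4077478 + 1728000000 - 1764232800 - 1314720000)/2039 = -(-1355030278)/2039 = -1*(-1355030278/2039) = 1355030278/2039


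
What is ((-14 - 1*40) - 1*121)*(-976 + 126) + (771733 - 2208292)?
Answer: -1287809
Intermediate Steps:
((-14 - 1*40) - 1*121)*(-976 + 126) + (771733 - 2208292) = ((-14 - 40) - 121)*(-850) - 1436559 = (-54 - 121)*(-850) - 1436559 = -175*(-850) - 1436559 = 148750 - 1436559 = -1287809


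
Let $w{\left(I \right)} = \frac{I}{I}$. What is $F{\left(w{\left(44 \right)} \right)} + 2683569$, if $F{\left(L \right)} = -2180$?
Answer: $2681389$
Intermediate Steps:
$w{\left(I \right)} = 1$
$F{\left(w{\left(44 \right)} \right)} + 2683569 = -2180 + 2683569 = 2681389$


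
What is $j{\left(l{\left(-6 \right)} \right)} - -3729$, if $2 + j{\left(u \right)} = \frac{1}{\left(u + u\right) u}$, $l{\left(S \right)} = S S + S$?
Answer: $\frac{6708601}{1800} \approx 3727.0$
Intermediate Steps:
$l{\left(S \right)} = S + S^{2}$ ($l{\left(S \right)} = S^{2} + S = S + S^{2}$)
$j{\left(u \right)} = -2 + \frac{1}{2 u^{2}}$ ($j{\left(u \right)} = -2 + \frac{1}{\left(u + u\right) u} = -2 + \frac{1}{2 u u} = -2 + \frac{\frac{1}{2} \frac{1}{u}}{u} = -2 + \frac{1}{2 u^{2}}$)
$j{\left(l{\left(-6 \right)} \right)} - -3729 = \left(-2 + \frac{1}{2 \cdot 36 \left(1 - 6\right)^{2}}\right) - -3729 = \left(-2 + \frac{1}{2 \cdot 900}\right) + 3729 = \left(-2 + \frac{1}{2} \cdot \frac{1}{900}\right) + 3729 = \left(-2 + \frac{1}{1800}\right) + 3729 = - \frac{3599}{1800} + 3729 = \frac{6708601}{1800}$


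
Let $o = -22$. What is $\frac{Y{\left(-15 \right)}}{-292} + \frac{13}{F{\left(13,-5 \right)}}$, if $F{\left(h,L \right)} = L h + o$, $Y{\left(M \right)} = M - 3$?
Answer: $- \frac{1115}{12702} \approx -0.087781$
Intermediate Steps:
$Y{\left(M \right)} = -3 + M$
$F{\left(h,L \right)} = -22 + L h$ ($F{\left(h,L \right)} = L h - 22 = -22 + L h$)
$\frac{Y{\left(-15 \right)}}{-292} + \frac{13}{F{\left(13,-5 \right)}} = \frac{-3 - 15}{-292} + \frac{13}{-22 - 65} = \left(-18\right) \left(- \frac{1}{292}\right) + \frac{13}{-22 - 65} = \frac{9}{146} + \frac{13}{-87} = \frac{9}{146} + 13 \left(- \frac{1}{87}\right) = \frac{9}{146} - \frac{13}{87} = - \frac{1115}{12702}$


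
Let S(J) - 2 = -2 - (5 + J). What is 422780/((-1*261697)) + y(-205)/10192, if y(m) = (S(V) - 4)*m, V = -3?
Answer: -1993543225/1333607912 ≈ -1.4949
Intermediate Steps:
S(J) = -5 - J (S(J) = 2 + (-2 - (5 + J)) = 2 + (-2 + (-5 - J)) = 2 + (-7 - J) = -5 - J)
y(m) = -6*m (y(m) = ((-5 - 1*(-3)) - 4)*m = ((-5 + 3) - 4)*m = (-2 - 4)*m = -6*m)
422780/((-1*261697)) + y(-205)/10192 = 422780/((-1*261697)) - 6*(-205)/10192 = 422780/(-261697) + 1230*(1/10192) = 422780*(-1/261697) + 615/5096 = -422780/261697 + 615/5096 = -1993543225/1333607912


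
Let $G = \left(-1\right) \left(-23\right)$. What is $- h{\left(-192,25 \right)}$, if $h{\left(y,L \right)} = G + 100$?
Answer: $-123$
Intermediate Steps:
$G = 23$
$h{\left(y,L \right)} = 123$ ($h{\left(y,L \right)} = 23 + 100 = 123$)
$- h{\left(-192,25 \right)} = \left(-1\right) 123 = -123$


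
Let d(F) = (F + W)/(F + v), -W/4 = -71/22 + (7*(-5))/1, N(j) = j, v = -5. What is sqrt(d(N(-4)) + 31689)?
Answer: sqrt(3832367)/11 ≈ 177.97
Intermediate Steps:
W = 1682/11 (W = -4*(-71/22 + (7*(-5))/1) = -4*(-71*1/22 - 35*1) = -4*(-71/22 - 35) = -4*(-841/22) = 1682/11 ≈ 152.91)
d(F) = (1682/11 + F)/(-5 + F) (d(F) = (F + 1682/11)/(F - 5) = (1682/11 + F)/(-5 + F))
sqrt(d(N(-4)) + 31689) = sqrt((1682/11 - 4)/(-5 - 4) + 31689) = sqrt((1638/11)/(-9) + 31689) = sqrt(-1/9*1638/11 + 31689) = sqrt(-182/11 + 31689) = sqrt(348397/11) = sqrt(3832367)/11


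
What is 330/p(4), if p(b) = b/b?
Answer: 330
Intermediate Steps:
p(b) = 1
330/p(4) = 330/1 = 330*1 = 330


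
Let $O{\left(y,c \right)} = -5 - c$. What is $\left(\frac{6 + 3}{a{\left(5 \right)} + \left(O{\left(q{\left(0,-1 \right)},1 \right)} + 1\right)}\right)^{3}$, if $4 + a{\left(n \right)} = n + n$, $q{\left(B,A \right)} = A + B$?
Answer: $729$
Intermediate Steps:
$a{\left(n \right)} = -4 + 2 n$ ($a{\left(n \right)} = -4 + \left(n + n\right) = -4 + 2 n$)
$\left(\frac{6 + 3}{a{\left(5 \right)} + \left(O{\left(q{\left(0,-1 \right)},1 \right)} + 1\right)}\right)^{3} = \left(\frac{6 + 3}{\left(-4 + 2 \cdot 5\right) + \left(\left(-5 - 1\right) + 1\right)}\right)^{3} = \left(\frac{9}{\left(-4 + 10\right) + \left(\left(-5 - 1\right) + 1\right)}\right)^{3} = \left(\frac{9}{6 + \left(-6 + 1\right)}\right)^{3} = \left(\frac{9}{6 - 5}\right)^{3} = \left(\frac{9}{1}\right)^{3} = \left(9 \cdot 1\right)^{3} = 9^{3} = 729$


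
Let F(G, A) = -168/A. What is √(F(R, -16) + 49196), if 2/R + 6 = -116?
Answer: √196826/2 ≈ 221.83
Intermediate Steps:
R = -1/61 (R = 2/(-6 - 116) = 2/(-122) = 2*(-1/122) = -1/61 ≈ -0.016393)
√(F(R, -16) + 49196) = √(-168/(-16) + 49196) = √(-168*(-1/16) + 49196) = √(21/2 + 49196) = √(98413/2) = √196826/2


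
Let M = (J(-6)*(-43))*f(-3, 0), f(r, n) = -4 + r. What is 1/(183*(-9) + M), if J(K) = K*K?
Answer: 1/9189 ≈ 0.00010883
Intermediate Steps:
J(K) = K²
M = 10836 (M = ((-6)²*(-43))*(-4 - 3) = (36*(-43))*(-7) = -1548*(-7) = 10836)
1/(183*(-9) + M) = 1/(183*(-9) + 10836) = 1/(-1647 + 10836) = 1/9189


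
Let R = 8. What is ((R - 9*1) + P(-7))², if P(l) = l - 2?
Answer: 100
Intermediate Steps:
P(l) = -2 + l
((R - 9*1) + P(-7))² = ((8 - 9*1) + (-2 - 7))² = ((8 - 9) - 9)² = (-1 - 9)² = (-10)² = 100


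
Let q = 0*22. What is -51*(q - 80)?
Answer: 4080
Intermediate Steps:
q = 0
-51*(q - 80) = -51*(0 - 80) = -51*(-80) = 4080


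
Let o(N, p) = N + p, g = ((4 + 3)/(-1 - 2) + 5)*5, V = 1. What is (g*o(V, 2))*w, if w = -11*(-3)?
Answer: 1320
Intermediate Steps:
w = 33
g = 40/3 (g = (7/(-3) + 5)*5 = (7*(-⅓) + 5)*5 = (-7/3 + 5)*5 = (8/3)*5 = 40/3 ≈ 13.333)
(g*o(V, 2))*w = (40*(1 + 2)/3)*33 = ((40/3)*3)*33 = 40*33 = 1320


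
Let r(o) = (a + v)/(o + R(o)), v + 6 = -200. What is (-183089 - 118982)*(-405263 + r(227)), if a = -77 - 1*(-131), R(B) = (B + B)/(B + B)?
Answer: 367255203161/3 ≈ 1.2242e+11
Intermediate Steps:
R(B) = 1 (R(B) = (2*B)/((2*B)) = (2*B)*(1/(2*B)) = 1)
v = -206 (v = -6 - 200 = -206)
a = 54 (a = -77 + 131 = 54)
r(o) = -152/(1 + o) (r(o) = (54 - 206)/(o + 1) = -152/(1 + o))
(-183089 - 118982)*(-405263 + r(227)) = (-183089 - 118982)*(-405263 - 152/(1 + 227)) = -302071*(-405263 - 152/228) = -302071*(-405263 - 152*1/228) = -302071*(-405263 - ⅔) = -302071*(-1215791/3) = 367255203161/3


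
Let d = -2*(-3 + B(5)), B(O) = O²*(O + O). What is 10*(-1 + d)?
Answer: -4950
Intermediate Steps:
B(O) = 2*O³ (B(O) = O²*(2*O) = 2*O³)
d = -494 (d = -2*(-3 + 2*5³) = -2*(-3 + 2*125) = -2*(-3 + 250) = -2*247 = -494)
10*(-1 + d) = 10*(-1 - 494) = 10*(-495) = -4950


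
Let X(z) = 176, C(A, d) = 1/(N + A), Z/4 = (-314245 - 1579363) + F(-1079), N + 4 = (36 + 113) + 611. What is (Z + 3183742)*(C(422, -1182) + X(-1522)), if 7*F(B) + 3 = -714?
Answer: -3186408094321/4123 ≈ -7.7284e+8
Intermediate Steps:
F(B) = -717/7 (F(B) = -3/7 + (⅐)*(-714) = -3/7 - 102 = -717/7)
N = 756 (N = -4 + ((36 + 113) + 611) = -4 + (149 + 611) = -4 + 760 = 756)
Z = -53023892/7 (Z = 4*((-314245 - 1579363) - 717/7) = 4*(-1893608 - 717/7) = 4*(-13255973/7) = -53023892/7 ≈ -7.5748e+6)
C(A, d) = 1/(756 + A)
(Z + 3183742)*(C(422, -1182) + X(-1522)) = (-53023892/7 + 3183742)*(1/(756 + 422) + 176) = -30737698*(1/1178 + 176)/7 = -30737698/7*207329/1178 = -3186408094321/4123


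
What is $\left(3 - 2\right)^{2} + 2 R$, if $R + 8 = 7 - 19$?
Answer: $-39$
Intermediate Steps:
$R = -20$ ($R = -8 + \left(7 - 19\right) = -8 - 12 = -20$)
$\left(3 - 2\right)^{2} + 2 R = \left(3 - 2\right)^{2} + 2 \left(-20\right) = 1^{2} - 40 = 1 - 40 = -39$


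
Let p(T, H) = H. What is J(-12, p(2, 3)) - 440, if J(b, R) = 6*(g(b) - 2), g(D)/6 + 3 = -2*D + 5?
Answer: 484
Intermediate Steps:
g(D) = 12 - 12*D (g(D) = -18 + 6*(-2*D + 5) = -18 + 6*(5 - 2*D) = -18 + (30 - 12*D) = 12 - 12*D)
J(b, R) = 60 - 72*b (J(b, R) = 6*((12 - 12*b) - 2) = 6*(10 - 12*b) = 60 - 72*b)
J(-12, p(2, 3)) - 440 = (60 - 72*(-12)) - 440 = (60 + 864) - 440 = 924 - 440 = 484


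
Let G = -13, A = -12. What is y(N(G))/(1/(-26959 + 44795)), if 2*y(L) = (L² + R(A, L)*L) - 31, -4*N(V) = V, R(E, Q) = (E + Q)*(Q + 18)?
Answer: -178284197/32 ≈ -5.5714e+6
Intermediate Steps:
R(E, Q) = (18 + Q)*(E + Q) (R(E, Q) = (E + Q)*(18 + Q) = (18 + Q)*(E + Q))
N(V) = -V/4
y(L) = -31/2 + L²/2 + L*(-216 + L² + 6*L)/2 (y(L) = ((L² + (L² + 18*(-12) + 18*L - 12*L)*L) - 31)/2 = ((L² + (L² - 216 + 18*L - 12*L)*L) - 31)/2 = ((L² + (-216 + L² + 6*L)*L) - 31)/2 = ((L² + L*(-216 + L² + 6*L)) - 31)/2 = (-31 + L² + L*(-216 + L² + 6*L))/2 = -31/2 + L²/2 + L*(-216 + L² + 6*L)/2)
y(N(G))/(1/(-26959 + 44795)) = (-31/2 + (-¼*(-13))³/2 - (-27)*(-13) + 7*(-¼*(-13))²/2)/(1/(-26959 + 44795)) = (-31/2 + (13/4)³/2 - 108*13/4 + 7*(13/4)²/2)/(1/17836) = (-31/2 + (½)*(2197/64) - 351 + (7/2)*(169/16))/(1/17836) = (-31/2 + 2197/128 - 351 + 1183/32)*17836 = -39983/128*17836 = -178284197/32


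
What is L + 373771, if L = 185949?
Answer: 559720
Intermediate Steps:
L + 373771 = 185949 + 373771 = 559720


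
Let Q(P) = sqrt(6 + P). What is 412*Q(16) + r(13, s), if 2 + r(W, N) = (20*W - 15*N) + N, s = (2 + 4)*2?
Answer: 90 + 412*sqrt(22) ≈ 2022.5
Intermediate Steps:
s = 12 (s = 6*2 = 12)
r(W, N) = -2 - 14*N + 20*W (r(W, N) = -2 + ((20*W - 15*N) + N) = -2 + ((-15*N + 20*W) + N) = -2 + (-14*N + 20*W) = -2 - 14*N + 20*W)
412*Q(16) + r(13, s) = 412*sqrt(6 + 16) + (-2 - 14*12 + 20*13) = 412*sqrt(22) + (-2 - 168 + 260) = 412*sqrt(22) + 90 = 90 + 412*sqrt(22)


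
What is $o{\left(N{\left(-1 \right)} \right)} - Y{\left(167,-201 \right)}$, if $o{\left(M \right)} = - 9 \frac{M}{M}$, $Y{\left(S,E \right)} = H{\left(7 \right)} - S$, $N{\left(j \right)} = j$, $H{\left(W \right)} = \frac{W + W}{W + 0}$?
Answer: $156$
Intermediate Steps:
$H{\left(W \right)} = 2$ ($H{\left(W \right)} = \frac{2 W}{W} = 2$)
$Y{\left(S,E \right)} = 2 - S$
$o{\left(M \right)} = -9$ ($o{\left(M \right)} = \left(-9\right) 1 = -9$)
$o{\left(N{\left(-1 \right)} \right)} - Y{\left(167,-201 \right)} = -9 - \left(2 - 167\right) = -9 - -165 = -9 + 165 = 156$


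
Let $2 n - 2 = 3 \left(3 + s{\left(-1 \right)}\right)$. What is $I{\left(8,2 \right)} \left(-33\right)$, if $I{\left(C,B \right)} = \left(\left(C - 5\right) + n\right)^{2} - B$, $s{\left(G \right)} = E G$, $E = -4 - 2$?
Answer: $- \frac{40161}{4} \approx -10040.0$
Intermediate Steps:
$E = -6$
$s{\left(G \right)} = - 6 G$
$n = \frac{29}{2}$ ($n = 1 + \frac{3 \left(3 - -6\right)}{2} = 1 + \frac{3 \left(3 + 6\right)}{2} = 1 + \frac{3 \cdot 9}{2} = 1 + \frac{1}{2} \cdot 27 = 1 + \frac{27}{2} = \frac{29}{2} \approx 14.5$)
$I{\left(C,B \right)} = \left(\frac{19}{2} + C\right)^{2} - B$ ($I{\left(C,B \right)} = \left(\left(C - 5\right) + \frac{29}{2}\right)^{2} - B = \left(\left(-5 + C\right) + \frac{29}{2}\right)^{2} - B = \left(\frac{19}{2} + C\right)^{2} - B$)
$I{\left(8,2 \right)} \left(-33\right) = \left(\left(-1\right) 2 + \frac{\left(19 + 2 \cdot 8\right)^{2}}{4}\right) \left(-33\right) = \left(-2 + \frac{\left(19 + 16\right)^{2}}{4}\right) \left(-33\right) = \left(-2 + \frac{35^{2}}{4}\right) \left(-33\right) = \left(-2 + \frac{1}{4} \cdot 1225\right) \left(-33\right) = \left(-2 + \frac{1225}{4}\right) \left(-33\right) = \frac{1217}{4} \left(-33\right) = - \frac{40161}{4}$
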